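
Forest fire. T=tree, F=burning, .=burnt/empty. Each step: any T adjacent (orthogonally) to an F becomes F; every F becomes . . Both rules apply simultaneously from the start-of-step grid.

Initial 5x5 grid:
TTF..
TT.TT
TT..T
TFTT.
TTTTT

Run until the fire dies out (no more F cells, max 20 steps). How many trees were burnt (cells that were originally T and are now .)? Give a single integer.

Step 1: +5 fires, +2 burnt (F count now 5)
Step 2: +6 fires, +5 burnt (F count now 6)
Step 3: +2 fires, +6 burnt (F count now 2)
Step 4: +1 fires, +2 burnt (F count now 1)
Step 5: +0 fires, +1 burnt (F count now 0)
Fire out after step 5
Initially T: 17, now '.': 22
Total burnt (originally-T cells now '.'): 14

Answer: 14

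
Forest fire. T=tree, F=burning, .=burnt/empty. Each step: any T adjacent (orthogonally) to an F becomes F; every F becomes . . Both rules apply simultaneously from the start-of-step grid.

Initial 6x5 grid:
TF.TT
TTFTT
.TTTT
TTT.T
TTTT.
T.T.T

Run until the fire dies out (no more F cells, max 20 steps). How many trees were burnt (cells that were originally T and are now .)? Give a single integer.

Step 1: +4 fires, +2 burnt (F count now 4)
Step 2: +6 fires, +4 burnt (F count now 6)
Step 3: +4 fires, +6 burnt (F count now 4)
Step 4: +5 fires, +4 burnt (F count now 5)
Step 5: +1 fires, +5 burnt (F count now 1)
Step 6: +1 fires, +1 burnt (F count now 1)
Step 7: +0 fires, +1 burnt (F count now 0)
Fire out after step 7
Initially T: 22, now '.': 29
Total burnt (originally-T cells now '.'): 21

Answer: 21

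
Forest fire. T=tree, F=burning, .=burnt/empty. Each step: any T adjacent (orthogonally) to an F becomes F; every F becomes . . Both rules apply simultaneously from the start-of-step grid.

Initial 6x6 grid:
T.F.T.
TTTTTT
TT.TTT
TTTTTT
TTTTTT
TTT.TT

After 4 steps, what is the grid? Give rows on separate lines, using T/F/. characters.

Step 1: 1 trees catch fire, 1 burn out
  T...T.
  TTFTTT
  TT.TTT
  TTTTTT
  TTTTTT
  TTT.TT
Step 2: 2 trees catch fire, 1 burn out
  T...T.
  TF.FTT
  TT.TTT
  TTTTTT
  TTTTTT
  TTT.TT
Step 3: 4 trees catch fire, 2 burn out
  T...T.
  F...FT
  TF.FTT
  TTTTTT
  TTTTTT
  TTT.TT
Step 4: 7 trees catch fire, 4 burn out
  F...F.
  .....F
  F...FT
  TFTFTT
  TTTTTT
  TTT.TT

F...F.
.....F
F...FT
TFTFTT
TTTTTT
TTT.TT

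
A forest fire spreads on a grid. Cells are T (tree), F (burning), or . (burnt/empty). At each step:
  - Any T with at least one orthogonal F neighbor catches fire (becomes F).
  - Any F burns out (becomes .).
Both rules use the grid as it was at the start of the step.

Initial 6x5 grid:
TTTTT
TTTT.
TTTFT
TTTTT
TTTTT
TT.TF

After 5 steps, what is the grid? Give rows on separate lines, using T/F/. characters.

Step 1: 6 trees catch fire, 2 burn out
  TTTTT
  TTTF.
  TTF.F
  TTTFT
  TTTTF
  TT.F.
Step 2: 6 trees catch fire, 6 burn out
  TTTFT
  TTF..
  TF...
  TTF.F
  TTTF.
  TT...
Step 3: 6 trees catch fire, 6 burn out
  TTF.F
  TF...
  F....
  TF...
  TTF..
  TT...
Step 4: 4 trees catch fire, 6 burn out
  TF...
  F....
  .....
  F....
  TF...
  TT...
Step 5: 3 trees catch fire, 4 burn out
  F....
  .....
  .....
  .....
  F....
  TF...

F....
.....
.....
.....
F....
TF...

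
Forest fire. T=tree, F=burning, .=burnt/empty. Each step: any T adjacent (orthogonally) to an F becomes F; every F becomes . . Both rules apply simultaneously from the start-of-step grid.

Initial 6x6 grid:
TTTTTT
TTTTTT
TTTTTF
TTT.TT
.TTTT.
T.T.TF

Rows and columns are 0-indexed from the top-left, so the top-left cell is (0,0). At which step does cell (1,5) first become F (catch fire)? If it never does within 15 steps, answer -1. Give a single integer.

Step 1: cell (1,5)='F' (+4 fires, +2 burnt)
  -> target ignites at step 1
Step 2: cell (1,5)='.' (+5 fires, +4 burnt)
Step 3: cell (1,5)='.' (+4 fires, +5 burnt)
Step 4: cell (1,5)='.' (+5 fires, +4 burnt)
Step 5: cell (1,5)='.' (+6 fires, +5 burnt)
Step 6: cell (1,5)='.' (+3 fires, +6 burnt)
Step 7: cell (1,5)='.' (+1 fires, +3 burnt)
Step 8: cell (1,5)='.' (+0 fires, +1 burnt)
  fire out at step 8

1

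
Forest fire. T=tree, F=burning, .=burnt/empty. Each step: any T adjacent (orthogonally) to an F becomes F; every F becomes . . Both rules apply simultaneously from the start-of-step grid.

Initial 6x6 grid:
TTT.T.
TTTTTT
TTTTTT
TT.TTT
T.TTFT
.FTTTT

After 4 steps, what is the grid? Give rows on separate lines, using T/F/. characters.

Step 1: 5 trees catch fire, 2 burn out
  TTT.T.
  TTTTTT
  TTTTTT
  TT.TFT
  T.TF.F
  ..FTFT
Step 2: 6 trees catch fire, 5 burn out
  TTT.T.
  TTTTTT
  TTTTFT
  TT.F.F
  T.F...
  ...F.F
Step 3: 3 trees catch fire, 6 burn out
  TTT.T.
  TTTTFT
  TTTF.F
  TT....
  T.....
  ......
Step 4: 4 trees catch fire, 3 burn out
  TTT.F.
  TTTF.F
  TTF...
  TT....
  T.....
  ......

TTT.F.
TTTF.F
TTF...
TT....
T.....
......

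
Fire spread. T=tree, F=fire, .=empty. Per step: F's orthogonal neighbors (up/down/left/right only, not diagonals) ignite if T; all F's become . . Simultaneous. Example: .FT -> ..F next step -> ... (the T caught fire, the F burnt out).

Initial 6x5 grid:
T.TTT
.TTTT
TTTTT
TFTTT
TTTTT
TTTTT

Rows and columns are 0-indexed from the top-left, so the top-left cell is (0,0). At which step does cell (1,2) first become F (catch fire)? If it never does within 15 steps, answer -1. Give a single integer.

Step 1: cell (1,2)='T' (+4 fires, +1 burnt)
Step 2: cell (1,2)='T' (+7 fires, +4 burnt)
Step 3: cell (1,2)='F' (+6 fires, +7 burnt)
  -> target ignites at step 3
Step 4: cell (1,2)='.' (+5 fires, +6 burnt)
Step 5: cell (1,2)='.' (+3 fires, +5 burnt)
Step 6: cell (1,2)='.' (+1 fires, +3 burnt)
Step 7: cell (1,2)='.' (+0 fires, +1 burnt)
  fire out at step 7

3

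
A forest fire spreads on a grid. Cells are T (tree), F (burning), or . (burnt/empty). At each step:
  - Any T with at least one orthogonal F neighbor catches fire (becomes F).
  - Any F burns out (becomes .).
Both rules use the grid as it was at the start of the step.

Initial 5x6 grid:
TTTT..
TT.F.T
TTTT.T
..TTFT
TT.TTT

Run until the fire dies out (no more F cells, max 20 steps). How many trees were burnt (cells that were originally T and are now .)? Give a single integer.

Step 1: +5 fires, +2 burnt (F count now 5)
Step 2: +6 fires, +5 burnt (F count now 6)
Step 3: +3 fires, +6 burnt (F count now 3)
Step 4: +3 fires, +3 burnt (F count now 3)
Step 5: +1 fires, +3 burnt (F count now 1)
Step 6: +0 fires, +1 burnt (F count now 0)
Fire out after step 6
Initially T: 20, now '.': 28
Total burnt (originally-T cells now '.'): 18

Answer: 18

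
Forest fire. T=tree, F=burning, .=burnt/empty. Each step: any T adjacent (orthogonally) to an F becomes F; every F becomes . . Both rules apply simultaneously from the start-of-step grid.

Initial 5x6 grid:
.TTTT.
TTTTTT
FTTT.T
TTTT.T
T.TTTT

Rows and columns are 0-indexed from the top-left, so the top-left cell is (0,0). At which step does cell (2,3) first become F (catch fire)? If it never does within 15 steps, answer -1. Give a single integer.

Step 1: cell (2,3)='T' (+3 fires, +1 burnt)
Step 2: cell (2,3)='T' (+4 fires, +3 burnt)
Step 3: cell (2,3)='F' (+4 fires, +4 burnt)
  -> target ignites at step 3
Step 4: cell (2,3)='.' (+4 fires, +4 burnt)
Step 5: cell (2,3)='.' (+3 fires, +4 burnt)
Step 6: cell (2,3)='.' (+3 fires, +3 burnt)
Step 7: cell (2,3)='.' (+2 fires, +3 burnt)
Step 8: cell (2,3)='.' (+1 fires, +2 burnt)
Step 9: cell (2,3)='.' (+0 fires, +1 burnt)
  fire out at step 9

3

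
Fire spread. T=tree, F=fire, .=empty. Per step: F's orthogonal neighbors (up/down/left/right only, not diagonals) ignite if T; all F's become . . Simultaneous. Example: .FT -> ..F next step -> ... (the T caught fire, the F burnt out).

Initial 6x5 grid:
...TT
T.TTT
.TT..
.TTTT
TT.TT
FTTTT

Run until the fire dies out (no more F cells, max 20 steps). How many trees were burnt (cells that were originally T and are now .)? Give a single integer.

Step 1: +2 fires, +1 burnt (F count now 2)
Step 2: +2 fires, +2 burnt (F count now 2)
Step 3: +2 fires, +2 burnt (F count now 2)
Step 4: +4 fires, +2 burnt (F count now 4)
Step 5: +3 fires, +4 burnt (F count now 3)
Step 6: +2 fires, +3 burnt (F count now 2)
Step 7: +1 fires, +2 burnt (F count now 1)
Step 8: +2 fires, +1 burnt (F count now 2)
Step 9: +1 fires, +2 burnt (F count now 1)
Step 10: +0 fires, +1 burnt (F count now 0)
Fire out after step 10
Initially T: 20, now '.': 29
Total burnt (originally-T cells now '.'): 19

Answer: 19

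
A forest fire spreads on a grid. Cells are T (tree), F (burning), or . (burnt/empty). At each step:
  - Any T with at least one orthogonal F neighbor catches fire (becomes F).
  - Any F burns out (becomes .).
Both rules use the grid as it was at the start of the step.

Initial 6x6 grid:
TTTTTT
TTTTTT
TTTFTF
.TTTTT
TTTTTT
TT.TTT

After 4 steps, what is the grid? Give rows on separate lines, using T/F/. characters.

Step 1: 6 trees catch fire, 2 burn out
  TTTTTT
  TTTFTF
  TTF.F.
  .TTFTF
  TTTTTT
  TT.TTT
Step 2: 9 trees catch fire, 6 burn out
  TTTFTF
  TTF.F.
  TF....
  .TF.F.
  TTTFTF
  TT.TTT
Step 3: 9 trees catch fire, 9 burn out
  TTF.F.
  TF....
  F.....
  .F....
  TTF.F.
  TT.FTF
Step 4: 4 trees catch fire, 9 burn out
  TF....
  F.....
  ......
  ......
  TF....
  TT..F.

TF....
F.....
......
......
TF....
TT..F.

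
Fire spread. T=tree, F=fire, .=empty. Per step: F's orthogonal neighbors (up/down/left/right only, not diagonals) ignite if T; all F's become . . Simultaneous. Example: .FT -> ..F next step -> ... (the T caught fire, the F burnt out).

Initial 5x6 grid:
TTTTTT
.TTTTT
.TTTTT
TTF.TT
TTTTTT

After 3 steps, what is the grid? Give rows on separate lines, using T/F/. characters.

Step 1: 3 trees catch fire, 1 burn out
  TTTTTT
  .TTTTT
  .TFTTT
  TF..TT
  TTFTTT
Step 2: 6 trees catch fire, 3 burn out
  TTTTTT
  .TFTTT
  .F.FTT
  F...TT
  TF.FTT
Step 3: 6 trees catch fire, 6 burn out
  TTFTTT
  .F.FTT
  ....FT
  ....TT
  F...FT

TTFTTT
.F.FTT
....FT
....TT
F...FT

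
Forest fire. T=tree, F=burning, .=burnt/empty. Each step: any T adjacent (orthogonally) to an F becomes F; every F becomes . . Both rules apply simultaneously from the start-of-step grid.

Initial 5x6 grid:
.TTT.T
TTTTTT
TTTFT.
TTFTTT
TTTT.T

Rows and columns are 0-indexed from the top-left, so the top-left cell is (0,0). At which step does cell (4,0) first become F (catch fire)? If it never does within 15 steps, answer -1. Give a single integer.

Step 1: cell (4,0)='T' (+6 fires, +2 burnt)
Step 2: cell (4,0)='T' (+8 fires, +6 burnt)
Step 3: cell (4,0)='F' (+6 fires, +8 burnt)
  -> target ignites at step 3
Step 4: cell (4,0)='.' (+4 fires, +6 burnt)
Step 5: cell (4,0)='.' (+0 fires, +4 burnt)
  fire out at step 5

3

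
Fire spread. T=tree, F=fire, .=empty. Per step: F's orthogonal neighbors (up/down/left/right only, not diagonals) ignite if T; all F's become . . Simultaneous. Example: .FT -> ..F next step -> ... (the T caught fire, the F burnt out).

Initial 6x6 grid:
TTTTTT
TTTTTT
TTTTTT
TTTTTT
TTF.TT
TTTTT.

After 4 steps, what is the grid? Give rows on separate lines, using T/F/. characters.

Step 1: 3 trees catch fire, 1 burn out
  TTTTTT
  TTTTTT
  TTTTTT
  TTFTTT
  TF..TT
  TTFTT.
Step 2: 6 trees catch fire, 3 burn out
  TTTTTT
  TTTTTT
  TTFTTT
  TF.FTT
  F...TT
  TF.FT.
Step 3: 7 trees catch fire, 6 burn out
  TTTTTT
  TTFTTT
  TF.FTT
  F...FT
  ....TT
  F...F.
Step 4: 7 trees catch fire, 7 burn out
  TTFTTT
  TF.FTT
  F...FT
  .....F
  ....FT
  ......

TTFTTT
TF.FTT
F...FT
.....F
....FT
......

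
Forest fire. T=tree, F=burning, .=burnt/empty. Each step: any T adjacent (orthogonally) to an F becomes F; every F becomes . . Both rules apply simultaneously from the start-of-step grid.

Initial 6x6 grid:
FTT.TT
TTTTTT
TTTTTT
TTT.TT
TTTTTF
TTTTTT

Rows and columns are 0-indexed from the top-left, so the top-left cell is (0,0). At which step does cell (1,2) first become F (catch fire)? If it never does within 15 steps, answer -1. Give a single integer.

Step 1: cell (1,2)='T' (+5 fires, +2 burnt)
Step 2: cell (1,2)='T' (+7 fires, +5 burnt)
Step 3: cell (1,2)='F' (+7 fires, +7 burnt)
  -> target ignites at step 3
Step 4: cell (1,2)='.' (+10 fires, +7 burnt)
Step 5: cell (1,2)='.' (+3 fires, +10 burnt)
Step 6: cell (1,2)='.' (+0 fires, +3 burnt)
  fire out at step 6

3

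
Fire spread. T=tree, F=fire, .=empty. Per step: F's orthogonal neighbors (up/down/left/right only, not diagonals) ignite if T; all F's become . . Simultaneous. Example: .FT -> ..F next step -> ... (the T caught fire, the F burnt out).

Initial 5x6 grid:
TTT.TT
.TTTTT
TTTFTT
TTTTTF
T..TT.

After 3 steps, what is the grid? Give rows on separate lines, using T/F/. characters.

Step 1: 6 trees catch fire, 2 burn out
  TTT.TT
  .TTFTT
  TTF.FF
  TTTFF.
  T..TT.
Step 2: 7 trees catch fire, 6 burn out
  TTT.TT
  .TF.FF
  TF....
  TTF...
  T..FF.
Step 3: 6 trees catch fire, 7 burn out
  TTF.FF
  .F....
  F.....
  TF....
  T.....

TTF.FF
.F....
F.....
TF....
T.....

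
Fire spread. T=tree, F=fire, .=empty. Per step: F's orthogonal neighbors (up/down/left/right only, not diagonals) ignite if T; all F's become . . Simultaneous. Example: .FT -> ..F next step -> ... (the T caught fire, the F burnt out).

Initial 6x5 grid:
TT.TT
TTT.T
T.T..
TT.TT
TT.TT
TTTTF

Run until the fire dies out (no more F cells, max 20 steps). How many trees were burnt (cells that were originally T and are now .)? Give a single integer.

Answer: 19

Derivation:
Step 1: +2 fires, +1 burnt (F count now 2)
Step 2: +3 fires, +2 burnt (F count now 3)
Step 3: +2 fires, +3 burnt (F count now 2)
Step 4: +2 fires, +2 burnt (F count now 2)
Step 5: +2 fires, +2 burnt (F count now 2)
Step 6: +1 fires, +2 burnt (F count now 1)
Step 7: +1 fires, +1 burnt (F count now 1)
Step 8: +1 fires, +1 burnt (F count now 1)
Step 9: +2 fires, +1 burnt (F count now 2)
Step 10: +2 fires, +2 burnt (F count now 2)
Step 11: +1 fires, +2 burnt (F count now 1)
Step 12: +0 fires, +1 burnt (F count now 0)
Fire out after step 12
Initially T: 22, now '.': 27
Total burnt (originally-T cells now '.'): 19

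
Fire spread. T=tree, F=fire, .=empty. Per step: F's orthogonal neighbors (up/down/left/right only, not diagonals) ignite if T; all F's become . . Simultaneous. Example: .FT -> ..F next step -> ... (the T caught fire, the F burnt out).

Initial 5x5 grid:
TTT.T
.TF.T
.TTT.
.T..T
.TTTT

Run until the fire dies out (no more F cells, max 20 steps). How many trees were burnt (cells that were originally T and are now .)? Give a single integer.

Answer: 13

Derivation:
Step 1: +3 fires, +1 burnt (F count now 3)
Step 2: +3 fires, +3 burnt (F count now 3)
Step 3: +2 fires, +3 burnt (F count now 2)
Step 4: +1 fires, +2 burnt (F count now 1)
Step 5: +1 fires, +1 burnt (F count now 1)
Step 6: +1 fires, +1 burnt (F count now 1)
Step 7: +1 fires, +1 burnt (F count now 1)
Step 8: +1 fires, +1 burnt (F count now 1)
Step 9: +0 fires, +1 burnt (F count now 0)
Fire out after step 9
Initially T: 15, now '.': 23
Total burnt (originally-T cells now '.'): 13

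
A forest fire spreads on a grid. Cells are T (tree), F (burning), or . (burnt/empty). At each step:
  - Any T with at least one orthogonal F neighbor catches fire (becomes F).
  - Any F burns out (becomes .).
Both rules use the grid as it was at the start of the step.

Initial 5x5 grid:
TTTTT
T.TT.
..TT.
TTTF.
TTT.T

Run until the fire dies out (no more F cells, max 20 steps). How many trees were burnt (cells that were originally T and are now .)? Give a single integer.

Step 1: +2 fires, +1 burnt (F count now 2)
Step 2: +4 fires, +2 burnt (F count now 4)
Step 3: +4 fires, +4 burnt (F count now 4)
Step 4: +3 fires, +4 burnt (F count now 3)
Step 5: +1 fires, +3 burnt (F count now 1)
Step 6: +1 fires, +1 burnt (F count now 1)
Step 7: +1 fires, +1 burnt (F count now 1)
Step 8: +0 fires, +1 burnt (F count now 0)
Fire out after step 8
Initially T: 17, now '.': 24
Total burnt (originally-T cells now '.'): 16

Answer: 16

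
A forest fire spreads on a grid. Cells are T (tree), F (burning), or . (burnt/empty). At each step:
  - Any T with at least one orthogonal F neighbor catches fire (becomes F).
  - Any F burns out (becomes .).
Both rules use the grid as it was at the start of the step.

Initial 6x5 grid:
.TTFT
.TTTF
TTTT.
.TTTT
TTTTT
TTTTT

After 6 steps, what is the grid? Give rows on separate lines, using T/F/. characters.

Step 1: 3 trees catch fire, 2 burn out
  .TF.F
  .TTF.
  TTTT.
  .TTTT
  TTTTT
  TTTTT
Step 2: 3 trees catch fire, 3 burn out
  .F...
  .TF..
  TTTF.
  .TTTT
  TTTTT
  TTTTT
Step 3: 3 trees catch fire, 3 burn out
  .....
  .F...
  TTF..
  .TTFT
  TTTTT
  TTTTT
Step 4: 4 trees catch fire, 3 burn out
  .....
  .....
  TF...
  .TF.F
  TTTFT
  TTTTT
Step 5: 5 trees catch fire, 4 burn out
  .....
  .....
  F....
  .F...
  TTF.F
  TTTFT
Step 6: 3 trees catch fire, 5 burn out
  .....
  .....
  .....
  .....
  TF...
  TTF.F

.....
.....
.....
.....
TF...
TTF.F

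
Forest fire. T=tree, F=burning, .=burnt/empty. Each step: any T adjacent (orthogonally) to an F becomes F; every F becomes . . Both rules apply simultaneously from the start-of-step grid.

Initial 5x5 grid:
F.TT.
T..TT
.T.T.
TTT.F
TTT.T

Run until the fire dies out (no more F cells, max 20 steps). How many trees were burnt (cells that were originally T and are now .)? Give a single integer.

Step 1: +2 fires, +2 burnt (F count now 2)
Step 2: +0 fires, +2 burnt (F count now 0)
Fire out after step 2
Initially T: 14, now '.': 13
Total burnt (originally-T cells now '.'): 2

Answer: 2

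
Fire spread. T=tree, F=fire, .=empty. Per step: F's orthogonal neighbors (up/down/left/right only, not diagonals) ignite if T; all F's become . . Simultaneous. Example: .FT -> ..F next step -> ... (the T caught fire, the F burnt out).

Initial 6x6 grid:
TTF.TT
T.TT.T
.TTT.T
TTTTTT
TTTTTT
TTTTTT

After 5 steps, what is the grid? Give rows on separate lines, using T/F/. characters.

Step 1: 2 trees catch fire, 1 burn out
  TF..TT
  T.FT.T
  .TTT.T
  TTTTTT
  TTTTTT
  TTTTTT
Step 2: 3 trees catch fire, 2 burn out
  F...TT
  T..F.T
  .TFT.T
  TTTTTT
  TTTTTT
  TTTTTT
Step 3: 4 trees catch fire, 3 burn out
  ....TT
  F....T
  .F.F.T
  TTFTTT
  TTTTTT
  TTTTTT
Step 4: 3 trees catch fire, 4 burn out
  ....TT
  .....T
  .....T
  TF.FTT
  TTFTTT
  TTTTTT
Step 5: 5 trees catch fire, 3 burn out
  ....TT
  .....T
  .....T
  F...FT
  TF.FTT
  TTFTTT

....TT
.....T
.....T
F...FT
TF.FTT
TTFTTT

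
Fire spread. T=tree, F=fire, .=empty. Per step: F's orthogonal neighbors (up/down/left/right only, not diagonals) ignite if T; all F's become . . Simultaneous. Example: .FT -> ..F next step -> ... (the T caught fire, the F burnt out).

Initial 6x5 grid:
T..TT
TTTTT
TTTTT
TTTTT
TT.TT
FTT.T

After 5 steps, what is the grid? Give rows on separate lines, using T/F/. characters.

Step 1: 2 trees catch fire, 1 burn out
  T..TT
  TTTTT
  TTTTT
  TTTTT
  FT.TT
  .FT.T
Step 2: 3 trees catch fire, 2 burn out
  T..TT
  TTTTT
  TTTTT
  FTTTT
  .F.TT
  ..F.T
Step 3: 2 trees catch fire, 3 burn out
  T..TT
  TTTTT
  FTTTT
  .FTTT
  ...TT
  ....T
Step 4: 3 trees catch fire, 2 burn out
  T..TT
  FTTTT
  .FTTT
  ..FTT
  ...TT
  ....T
Step 5: 4 trees catch fire, 3 burn out
  F..TT
  .FTTT
  ..FTT
  ...FT
  ...TT
  ....T

F..TT
.FTTT
..FTT
...FT
...TT
....T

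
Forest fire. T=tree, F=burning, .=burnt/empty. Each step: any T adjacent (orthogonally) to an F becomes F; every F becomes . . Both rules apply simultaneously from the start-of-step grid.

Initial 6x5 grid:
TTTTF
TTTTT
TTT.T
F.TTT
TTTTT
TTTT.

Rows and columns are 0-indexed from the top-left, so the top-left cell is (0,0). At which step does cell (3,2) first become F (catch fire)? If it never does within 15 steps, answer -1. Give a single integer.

Step 1: cell (3,2)='T' (+4 fires, +2 burnt)
Step 2: cell (3,2)='T' (+7 fires, +4 burnt)
Step 3: cell (3,2)='T' (+8 fires, +7 burnt)
Step 4: cell (3,2)='F' (+5 fires, +8 burnt)
  -> target ignites at step 4
Step 5: cell (3,2)='.' (+1 fires, +5 burnt)
Step 6: cell (3,2)='.' (+0 fires, +1 burnt)
  fire out at step 6

4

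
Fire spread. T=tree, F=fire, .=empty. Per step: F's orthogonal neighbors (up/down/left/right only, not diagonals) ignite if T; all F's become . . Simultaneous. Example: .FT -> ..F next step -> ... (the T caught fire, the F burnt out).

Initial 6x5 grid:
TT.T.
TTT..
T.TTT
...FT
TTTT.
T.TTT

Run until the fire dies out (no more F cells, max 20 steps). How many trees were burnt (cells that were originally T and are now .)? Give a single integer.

Answer: 18

Derivation:
Step 1: +3 fires, +1 burnt (F count now 3)
Step 2: +4 fires, +3 burnt (F count now 4)
Step 3: +4 fires, +4 burnt (F count now 4)
Step 4: +2 fires, +4 burnt (F count now 2)
Step 5: +3 fires, +2 burnt (F count now 3)
Step 6: +2 fires, +3 burnt (F count now 2)
Step 7: +0 fires, +2 burnt (F count now 0)
Fire out after step 7
Initially T: 19, now '.': 29
Total burnt (originally-T cells now '.'): 18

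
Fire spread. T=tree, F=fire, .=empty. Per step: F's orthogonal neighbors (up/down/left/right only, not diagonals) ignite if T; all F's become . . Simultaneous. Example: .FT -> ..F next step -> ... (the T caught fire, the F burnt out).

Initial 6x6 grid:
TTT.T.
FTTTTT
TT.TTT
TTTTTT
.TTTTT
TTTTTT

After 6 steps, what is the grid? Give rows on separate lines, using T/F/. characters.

Step 1: 3 trees catch fire, 1 burn out
  FTT.T.
  .FTTTT
  FT.TTT
  TTTTTT
  .TTTTT
  TTTTTT
Step 2: 4 trees catch fire, 3 burn out
  .FT.T.
  ..FTTT
  .F.TTT
  FTTTTT
  .TTTTT
  TTTTTT
Step 3: 3 trees catch fire, 4 burn out
  ..F.T.
  ...FTT
  ...TTT
  .FTTTT
  .TTTTT
  TTTTTT
Step 4: 4 trees catch fire, 3 burn out
  ....T.
  ....FT
  ...FTT
  ..FTTT
  .FTTTT
  TTTTTT
Step 5: 6 trees catch fire, 4 burn out
  ....F.
  .....F
  ....FT
  ...FTT
  ..FTTT
  TFTTTT
Step 6: 5 trees catch fire, 6 burn out
  ......
  ......
  .....F
  ....FT
  ...FTT
  F.FTTT

......
......
.....F
....FT
...FTT
F.FTTT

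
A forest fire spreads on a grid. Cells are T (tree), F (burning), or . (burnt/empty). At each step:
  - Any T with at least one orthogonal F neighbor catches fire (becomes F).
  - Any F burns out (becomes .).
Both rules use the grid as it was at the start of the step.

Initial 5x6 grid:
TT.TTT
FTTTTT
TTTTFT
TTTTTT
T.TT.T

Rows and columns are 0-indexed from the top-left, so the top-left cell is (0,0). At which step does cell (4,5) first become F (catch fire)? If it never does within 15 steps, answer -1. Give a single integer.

Step 1: cell (4,5)='T' (+7 fires, +2 burnt)
Step 2: cell (4,5)='T' (+10 fires, +7 burnt)
Step 3: cell (4,5)='F' (+7 fires, +10 burnt)
  -> target ignites at step 3
Step 4: cell (4,5)='.' (+1 fires, +7 burnt)
Step 5: cell (4,5)='.' (+0 fires, +1 burnt)
  fire out at step 5

3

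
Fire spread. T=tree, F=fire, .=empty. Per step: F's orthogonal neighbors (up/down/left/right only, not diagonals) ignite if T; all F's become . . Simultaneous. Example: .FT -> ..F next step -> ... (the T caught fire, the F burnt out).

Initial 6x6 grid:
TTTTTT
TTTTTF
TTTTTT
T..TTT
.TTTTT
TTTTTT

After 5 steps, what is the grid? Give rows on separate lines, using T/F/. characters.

Step 1: 3 trees catch fire, 1 burn out
  TTTTTF
  TTTTF.
  TTTTTF
  T..TTT
  .TTTTT
  TTTTTT
Step 2: 4 trees catch fire, 3 burn out
  TTTTF.
  TTTF..
  TTTTF.
  T..TTF
  .TTTTT
  TTTTTT
Step 3: 5 trees catch fire, 4 burn out
  TTTF..
  TTF...
  TTTF..
  T..TF.
  .TTTTF
  TTTTTT
Step 4: 6 trees catch fire, 5 burn out
  TTF...
  TF....
  TTF...
  T..F..
  .TTTF.
  TTTTTF
Step 5: 5 trees catch fire, 6 burn out
  TF....
  F.....
  TF....
  T.....
  .TTF..
  TTTTF.

TF....
F.....
TF....
T.....
.TTF..
TTTTF.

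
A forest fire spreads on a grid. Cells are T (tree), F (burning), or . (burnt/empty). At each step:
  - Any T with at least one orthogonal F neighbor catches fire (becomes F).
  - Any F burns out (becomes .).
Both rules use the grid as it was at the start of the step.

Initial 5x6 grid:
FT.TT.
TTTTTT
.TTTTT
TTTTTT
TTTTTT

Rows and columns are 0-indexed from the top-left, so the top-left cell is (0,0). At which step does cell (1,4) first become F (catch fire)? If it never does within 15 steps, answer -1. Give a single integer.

Step 1: cell (1,4)='T' (+2 fires, +1 burnt)
Step 2: cell (1,4)='T' (+1 fires, +2 burnt)
Step 3: cell (1,4)='T' (+2 fires, +1 burnt)
Step 4: cell (1,4)='T' (+3 fires, +2 burnt)
Step 5: cell (1,4)='F' (+6 fires, +3 burnt)
  -> target ignites at step 5
Step 6: cell (1,4)='.' (+6 fires, +6 burnt)
Step 7: cell (1,4)='.' (+3 fires, +6 burnt)
Step 8: cell (1,4)='.' (+2 fires, +3 burnt)
Step 9: cell (1,4)='.' (+1 fires, +2 burnt)
Step 10: cell (1,4)='.' (+0 fires, +1 burnt)
  fire out at step 10

5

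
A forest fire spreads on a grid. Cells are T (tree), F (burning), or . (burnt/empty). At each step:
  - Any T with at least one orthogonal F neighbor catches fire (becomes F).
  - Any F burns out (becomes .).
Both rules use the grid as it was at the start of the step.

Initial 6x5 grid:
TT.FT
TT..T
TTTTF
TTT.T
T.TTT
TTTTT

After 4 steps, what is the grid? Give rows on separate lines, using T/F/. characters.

Step 1: 4 trees catch fire, 2 burn out
  TT..F
  TT..F
  TTTF.
  TTT.F
  T.TTT
  TTTTT
Step 2: 2 trees catch fire, 4 burn out
  TT...
  TT...
  TTF..
  TTT..
  T.TTF
  TTTTT
Step 3: 4 trees catch fire, 2 burn out
  TT...
  TT...
  TF...
  TTF..
  T.TF.
  TTTTF
Step 4: 5 trees catch fire, 4 burn out
  TT...
  TF...
  F....
  TF...
  T.F..
  TTTF.

TT...
TF...
F....
TF...
T.F..
TTTF.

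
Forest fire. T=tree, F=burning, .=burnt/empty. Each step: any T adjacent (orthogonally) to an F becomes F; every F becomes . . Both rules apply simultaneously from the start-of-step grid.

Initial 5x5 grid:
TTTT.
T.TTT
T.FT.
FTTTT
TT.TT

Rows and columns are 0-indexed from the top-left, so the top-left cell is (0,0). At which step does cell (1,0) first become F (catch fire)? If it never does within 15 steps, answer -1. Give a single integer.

Step 1: cell (1,0)='T' (+6 fires, +2 burnt)
Step 2: cell (1,0)='F' (+5 fires, +6 burnt)
  -> target ignites at step 2
Step 3: cell (1,0)='.' (+6 fires, +5 burnt)
Step 4: cell (1,0)='.' (+1 fires, +6 burnt)
Step 5: cell (1,0)='.' (+0 fires, +1 burnt)
  fire out at step 5

2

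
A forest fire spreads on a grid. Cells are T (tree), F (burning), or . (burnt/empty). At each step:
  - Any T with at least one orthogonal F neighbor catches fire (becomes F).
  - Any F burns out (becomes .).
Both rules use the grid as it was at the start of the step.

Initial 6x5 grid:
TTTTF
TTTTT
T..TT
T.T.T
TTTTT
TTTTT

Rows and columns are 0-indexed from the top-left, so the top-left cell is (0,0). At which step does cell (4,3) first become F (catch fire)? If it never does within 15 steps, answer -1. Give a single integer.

Step 1: cell (4,3)='T' (+2 fires, +1 burnt)
Step 2: cell (4,3)='T' (+3 fires, +2 burnt)
Step 3: cell (4,3)='T' (+4 fires, +3 burnt)
Step 4: cell (4,3)='T' (+3 fires, +4 burnt)
Step 5: cell (4,3)='F' (+3 fires, +3 burnt)
  -> target ignites at step 5
Step 6: cell (4,3)='.' (+3 fires, +3 burnt)
Step 7: cell (4,3)='.' (+4 fires, +3 burnt)
Step 8: cell (4,3)='.' (+2 fires, +4 burnt)
Step 9: cell (4,3)='.' (+1 fires, +2 burnt)
Step 10: cell (4,3)='.' (+0 fires, +1 burnt)
  fire out at step 10

5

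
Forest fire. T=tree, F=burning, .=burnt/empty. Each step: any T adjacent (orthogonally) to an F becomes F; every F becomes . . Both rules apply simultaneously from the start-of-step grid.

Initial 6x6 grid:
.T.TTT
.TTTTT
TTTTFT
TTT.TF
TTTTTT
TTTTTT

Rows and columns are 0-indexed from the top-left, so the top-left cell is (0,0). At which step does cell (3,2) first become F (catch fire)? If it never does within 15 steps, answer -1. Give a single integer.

Step 1: cell (3,2)='T' (+5 fires, +2 burnt)
Step 2: cell (3,2)='T' (+6 fires, +5 burnt)
Step 3: cell (3,2)='F' (+7 fires, +6 burnt)
  -> target ignites at step 3
Step 4: cell (3,2)='.' (+5 fires, +7 burnt)
Step 5: cell (3,2)='.' (+4 fires, +5 burnt)
Step 6: cell (3,2)='.' (+2 fires, +4 burnt)
Step 7: cell (3,2)='.' (+1 fires, +2 burnt)
Step 8: cell (3,2)='.' (+0 fires, +1 burnt)
  fire out at step 8

3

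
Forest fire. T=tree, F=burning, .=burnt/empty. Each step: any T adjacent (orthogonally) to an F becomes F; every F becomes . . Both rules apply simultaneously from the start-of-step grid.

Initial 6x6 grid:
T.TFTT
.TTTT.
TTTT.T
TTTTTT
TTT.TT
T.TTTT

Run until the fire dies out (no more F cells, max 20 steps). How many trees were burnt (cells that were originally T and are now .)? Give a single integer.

Step 1: +3 fires, +1 burnt (F count now 3)
Step 2: +4 fires, +3 burnt (F count now 4)
Step 3: +3 fires, +4 burnt (F count now 3)
Step 4: +3 fires, +3 burnt (F count now 3)
Step 5: +5 fires, +3 burnt (F count now 5)
Step 6: +6 fires, +5 burnt (F count now 6)
Step 7: +3 fires, +6 burnt (F count now 3)
Step 8: +1 fires, +3 burnt (F count now 1)
Step 9: +0 fires, +1 burnt (F count now 0)
Fire out after step 9
Initially T: 29, now '.': 35
Total burnt (originally-T cells now '.'): 28

Answer: 28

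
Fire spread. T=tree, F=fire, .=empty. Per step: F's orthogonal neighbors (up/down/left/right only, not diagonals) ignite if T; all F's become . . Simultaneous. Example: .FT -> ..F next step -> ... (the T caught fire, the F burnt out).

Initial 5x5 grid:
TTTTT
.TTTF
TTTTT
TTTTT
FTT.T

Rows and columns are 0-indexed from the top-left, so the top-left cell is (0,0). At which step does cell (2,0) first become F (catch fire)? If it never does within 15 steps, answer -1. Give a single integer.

Step 1: cell (2,0)='T' (+5 fires, +2 burnt)
Step 2: cell (2,0)='F' (+7 fires, +5 burnt)
  -> target ignites at step 2
Step 3: cell (2,0)='.' (+7 fires, +7 burnt)
Step 4: cell (2,0)='.' (+1 fires, +7 burnt)
Step 5: cell (2,0)='.' (+1 fires, +1 burnt)
Step 6: cell (2,0)='.' (+0 fires, +1 burnt)
  fire out at step 6

2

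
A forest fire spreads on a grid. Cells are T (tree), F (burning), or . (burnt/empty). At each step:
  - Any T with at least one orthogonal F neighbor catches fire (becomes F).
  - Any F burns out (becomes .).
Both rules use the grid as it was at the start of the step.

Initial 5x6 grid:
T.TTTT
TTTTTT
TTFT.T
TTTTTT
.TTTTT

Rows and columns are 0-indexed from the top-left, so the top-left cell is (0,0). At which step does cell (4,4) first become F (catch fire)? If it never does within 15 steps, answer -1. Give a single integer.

Step 1: cell (4,4)='T' (+4 fires, +1 burnt)
Step 2: cell (4,4)='T' (+7 fires, +4 burnt)
Step 3: cell (4,4)='T' (+7 fires, +7 burnt)
Step 4: cell (4,4)='F' (+5 fires, +7 burnt)
  -> target ignites at step 4
Step 5: cell (4,4)='.' (+3 fires, +5 burnt)
Step 6: cell (4,4)='.' (+0 fires, +3 burnt)
  fire out at step 6

4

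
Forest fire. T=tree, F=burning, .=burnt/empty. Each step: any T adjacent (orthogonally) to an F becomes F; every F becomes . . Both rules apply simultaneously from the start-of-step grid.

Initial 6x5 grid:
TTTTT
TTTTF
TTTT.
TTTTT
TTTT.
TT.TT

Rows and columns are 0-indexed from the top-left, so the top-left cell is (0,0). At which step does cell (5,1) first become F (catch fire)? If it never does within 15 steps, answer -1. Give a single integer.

Step 1: cell (5,1)='T' (+2 fires, +1 burnt)
Step 2: cell (5,1)='T' (+3 fires, +2 burnt)
Step 3: cell (5,1)='T' (+4 fires, +3 burnt)
Step 4: cell (5,1)='T' (+6 fires, +4 burnt)
Step 5: cell (5,1)='T' (+5 fires, +6 burnt)
Step 6: cell (5,1)='T' (+3 fires, +5 burnt)
Step 7: cell (5,1)='F' (+2 fires, +3 burnt)
  -> target ignites at step 7
Step 8: cell (5,1)='.' (+1 fires, +2 burnt)
Step 9: cell (5,1)='.' (+0 fires, +1 burnt)
  fire out at step 9

7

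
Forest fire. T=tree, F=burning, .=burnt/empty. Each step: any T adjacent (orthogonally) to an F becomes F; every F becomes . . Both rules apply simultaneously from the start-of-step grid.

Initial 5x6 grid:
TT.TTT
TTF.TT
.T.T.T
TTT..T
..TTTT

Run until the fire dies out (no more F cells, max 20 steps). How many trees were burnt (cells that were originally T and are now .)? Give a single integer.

Answer: 19

Derivation:
Step 1: +1 fires, +1 burnt (F count now 1)
Step 2: +3 fires, +1 burnt (F count now 3)
Step 3: +2 fires, +3 burnt (F count now 2)
Step 4: +2 fires, +2 burnt (F count now 2)
Step 5: +1 fires, +2 burnt (F count now 1)
Step 6: +1 fires, +1 burnt (F count now 1)
Step 7: +1 fires, +1 burnt (F count now 1)
Step 8: +1 fires, +1 burnt (F count now 1)
Step 9: +1 fires, +1 burnt (F count now 1)
Step 10: +1 fires, +1 burnt (F count now 1)
Step 11: +1 fires, +1 burnt (F count now 1)
Step 12: +2 fires, +1 burnt (F count now 2)
Step 13: +1 fires, +2 burnt (F count now 1)
Step 14: +1 fires, +1 burnt (F count now 1)
Step 15: +0 fires, +1 burnt (F count now 0)
Fire out after step 15
Initially T: 20, now '.': 29
Total burnt (originally-T cells now '.'): 19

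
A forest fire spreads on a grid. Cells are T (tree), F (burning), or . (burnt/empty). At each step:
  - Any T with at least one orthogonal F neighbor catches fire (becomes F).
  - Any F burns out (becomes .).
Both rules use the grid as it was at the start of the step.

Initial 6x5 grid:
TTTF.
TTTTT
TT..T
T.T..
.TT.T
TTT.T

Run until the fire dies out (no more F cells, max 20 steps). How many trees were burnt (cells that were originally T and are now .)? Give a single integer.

Answer: 12

Derivation:
Step 1: +2 fires, +1 burnt (F count now 2)
Step 2: +3 fires, +2 burnt (F count now 3)
Step 3: +3 fires, +3 burnt (F count now 3)
Step 4: +2 fires, +3 burnt (F count now 2)
Step 5: +1 fires, +2 burnt (F count now 1)
Step 6: +1 fires, +1 burnt (F count now 1)
Step 7: +0 fires, +1 burnt (F count now 0)
Fire out after step 7
Initially T: 20, now '.': 22
Total burnt (originally-T cells now '.'): 12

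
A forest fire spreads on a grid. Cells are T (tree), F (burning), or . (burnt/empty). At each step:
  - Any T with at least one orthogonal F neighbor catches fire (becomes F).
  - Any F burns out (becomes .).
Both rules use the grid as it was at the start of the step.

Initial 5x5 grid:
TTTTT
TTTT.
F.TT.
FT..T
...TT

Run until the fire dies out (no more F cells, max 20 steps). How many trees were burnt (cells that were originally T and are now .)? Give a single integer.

Step 1: +2 fires, +2 burnt (F count now 2)
Step 2: +2 fires, +2 burnt (F count now 2)
Step 3: +2 fires, +2 burnt (F count now 2)
Step 4: +3 fires, +2 burnt (F count now 3)
Step 5: +2 fires, +3 burnt (F count now 2)
Step 6: +1 fires, +2 burnt (F count now 1)
Step 7: +0 fires, +1 burnt (F count now 0)
Fire out after step 7
Initially T: 15, now '.': 22
Total burnt (originally-T cells now '.'): 12

Answer: 12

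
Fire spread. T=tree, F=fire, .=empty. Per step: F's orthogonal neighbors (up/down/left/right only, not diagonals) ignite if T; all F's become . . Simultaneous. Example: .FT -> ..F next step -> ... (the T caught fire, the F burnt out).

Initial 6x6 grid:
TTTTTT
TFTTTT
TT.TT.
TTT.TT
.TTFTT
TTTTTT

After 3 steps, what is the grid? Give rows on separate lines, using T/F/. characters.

Step 1: 7 trees catch fire, 2 burn out
  TFTTTT
  F.FTTT
  TF.TT.
  TTT.TT
  .TF.FT
  TTTFTT
Step 2: 11 trees catch fire, 7 burn out
  F.FTTT
  ...FTT
  F..TT.
  TFF.FT
  .F...F
  TTF.FT
Step 3: 8 trees catch fire, 11 burn out
  ...FTT
  ....FT
  ...FF.
  F....F
  ......
  TF...F

...FTT
....FT
...FF.
F....F
......
TF...F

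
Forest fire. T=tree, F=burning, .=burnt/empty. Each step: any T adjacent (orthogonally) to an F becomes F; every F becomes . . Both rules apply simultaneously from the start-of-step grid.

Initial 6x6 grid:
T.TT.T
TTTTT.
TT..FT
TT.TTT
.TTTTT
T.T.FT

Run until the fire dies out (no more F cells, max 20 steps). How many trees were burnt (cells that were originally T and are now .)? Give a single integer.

Step 1: +5 fires, +2 burnt (F count now 5)
Step 2: +5 fires, +5 burnt (F count now 5)
Step 3: +3 fires, +5 burnt (F count now 3)
Step 4: +4 fires, +3 burnt (F count now 4)
Step 5: +3 fires, +4 burnt (F count now 3)
Step 6: +3 fires, +3 burnt (F count now 3)
Step 7: +0 fires, +3 burnt (F count now 0)
Fire out after step 7
Initially T: 25, now '.': 34
Total burnt (originally-T cells now '.'): 23

Answer: 23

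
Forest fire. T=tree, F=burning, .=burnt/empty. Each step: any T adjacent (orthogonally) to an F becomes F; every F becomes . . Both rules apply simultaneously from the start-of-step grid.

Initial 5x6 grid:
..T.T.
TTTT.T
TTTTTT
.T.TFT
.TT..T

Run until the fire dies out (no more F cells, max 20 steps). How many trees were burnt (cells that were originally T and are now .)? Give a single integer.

Answer: 18

Derivation:
Step 1: +3 fires, +1 burnt (F count now 3)
Step 2: +3 fires, +3 burnt (F count now 3)
Step 3: +3 fires, +3 burnt (F count now 3)
Step 4: +2 fires, +3 burnt (F count now 2)
Step 5: +4 fires, +2 burnt (F count now 4)
Step 6: +2 fires, +4 burnt (F count now 2)
Step 7: +1 fires, +2 burnt (F count now 1)
Step 8: +0 fires, +1 burnt (F count now 0)
Fire out after step 8
Initially T: 19, now '.': 29
Total burnt (originally-T cells now '.'): 18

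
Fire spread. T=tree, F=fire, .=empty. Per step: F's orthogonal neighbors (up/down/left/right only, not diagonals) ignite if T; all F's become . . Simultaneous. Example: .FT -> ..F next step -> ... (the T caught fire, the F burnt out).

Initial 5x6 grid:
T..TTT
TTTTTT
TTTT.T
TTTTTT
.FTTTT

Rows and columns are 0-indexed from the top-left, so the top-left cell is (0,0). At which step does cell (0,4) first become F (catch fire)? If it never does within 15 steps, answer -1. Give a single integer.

Step 1: cell (0,4)='T' (+2 fires, +1 burnt)
Step 2: cell (0,4)='T' (+4 fires, +2 burnt)
Step 3: cell (0,4)='T' (+5 fires, +4 burnt)
Step 4: cell (0,4)='T' (+5 fires, +5 burnt)
Step 5: cell (0,4)='T' (+3 fires, +5 burnt)
Step 6: cell (0,4)='T' (+3 fires, +3 burnt)
Step 7: cell (0,4)='F' (+2 fires, +3 burnt)
  -> target ignites at step 7
Step 8: cell (0,4)='.' (+1 fires, +2 burnt)
Step 9: cell (0,4)='.' (+0 fires, +1 burnt)
  fire out at step 9

7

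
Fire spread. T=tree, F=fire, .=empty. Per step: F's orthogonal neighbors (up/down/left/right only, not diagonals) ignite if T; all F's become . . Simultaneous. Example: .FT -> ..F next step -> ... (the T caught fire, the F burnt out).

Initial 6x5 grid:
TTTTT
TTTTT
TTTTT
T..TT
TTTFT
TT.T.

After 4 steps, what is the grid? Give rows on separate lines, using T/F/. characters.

Step 1: 4 trees catch fire, 1 burn out
  TTTTT
  TTTTT
  TTTTT
  T..FT
  TTF.F
  TT.F.
Step 2: 3 trees catch fire, 4 burn out
  TTTTT
  TTTTT
  TTTFT
  T...F
  TF...
  TT...
Step 3: 5 trees catch fire, 3 burn out
  TTTTT
  TTTFT
  TTF.F
  T....
  F....
  TF...
Step 4: 6 trees catch fire, 5 burn out
  TTTFT
  TTF.F
  TF...
  F....
  .....
  F....

TTTFT
TTF.F
TF...
F....
.....
F....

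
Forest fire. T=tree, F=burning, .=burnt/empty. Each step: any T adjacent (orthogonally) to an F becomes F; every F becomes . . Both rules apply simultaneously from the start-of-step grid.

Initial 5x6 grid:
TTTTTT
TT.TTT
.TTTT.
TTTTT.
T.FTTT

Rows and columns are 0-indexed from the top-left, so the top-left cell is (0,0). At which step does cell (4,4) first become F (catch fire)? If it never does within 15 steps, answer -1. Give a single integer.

Step 1: cell (4,4)='T' (+2 fires, +1 burnt)
Step 2: cell (4,4)='F' (+4 fires, +2 burnt)
  -> target ignites at step 2
Step 3: cell (4,4)='.' (+5 fires, +4 burnt)
Step 4: cell (4,4)='.' (+4 fires, +5 burnt)
Step 5: cell (4,4)='.' (+4 fires, +4 burnt)
Step 6: cell (4,4)='.' (+4 fires, +4 burnt)
Step 7: cell (4,4)='.' (+1 fires, +4 burnt)
Step 8: cell (4,4)='.' (+0 fires, +1 burnt)
  fire out at step 8

2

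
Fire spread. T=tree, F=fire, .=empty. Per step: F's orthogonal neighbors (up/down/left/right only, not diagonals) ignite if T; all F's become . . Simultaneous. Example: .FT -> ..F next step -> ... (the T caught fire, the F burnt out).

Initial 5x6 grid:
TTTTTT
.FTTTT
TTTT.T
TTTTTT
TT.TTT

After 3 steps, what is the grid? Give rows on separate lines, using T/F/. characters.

Step 1: 3 trees catch fire, 1 burn out
  TFTTTT
  ..FTTT
  TFTT.T
  TTTTTT
  TT.TTT
Step 2: 6 trees catch fire, 3 burn out
  F.FTTT
  ...FTT
  F.FT.T
  TFTTTT
  TT.TTT
Step 3: 6 trees catch fire, 6 burn out
  ...FTT
  ....FT
  ...F.T
  F.FTTT
  TF.TTT

...FTT
....FT
...F.T
F.FTTT
TF.TTT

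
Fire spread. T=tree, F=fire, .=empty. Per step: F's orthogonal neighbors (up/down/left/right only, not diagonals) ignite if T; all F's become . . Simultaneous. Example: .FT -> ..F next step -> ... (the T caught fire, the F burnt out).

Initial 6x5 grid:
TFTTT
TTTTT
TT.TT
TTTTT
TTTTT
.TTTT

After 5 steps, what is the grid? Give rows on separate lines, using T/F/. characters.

Step 1: 3 trees catch fire, 1 burn out
  F.FTT
  TFTTT
  TT.TT
  TTTTT
  TTTTT
  .TTTT
Step 2: 4 trees catch fire, 3 burn out
  ...FT
  F.FTT
  TF.TT
  TTTTT
  TTTTT
  .TTTT
Step 3: 4 trees catch fire, 4 burn out
  ....F
  ...FT
  F..TT
  TFTTT
  TTTTT
  .TTTT
Step 4: 5 trees catch fire, 4 burn out
  .....
  ....F
  ...FT
  F.FTT
  TFTTT
  .TTTT
Step 5: 5 trees catch fire, 5 burn out
  .....
  .....
  ....F
  ...FT
  F.FTT
  .FTTT

.....
.....
....F
...FT
F.FTT
.FTTT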